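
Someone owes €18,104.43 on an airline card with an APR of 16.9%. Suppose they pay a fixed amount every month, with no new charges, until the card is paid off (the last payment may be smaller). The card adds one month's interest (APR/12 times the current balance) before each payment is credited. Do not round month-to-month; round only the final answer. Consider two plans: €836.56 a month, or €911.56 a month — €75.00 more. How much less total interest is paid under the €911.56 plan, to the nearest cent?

€358.55

Monthly rate r = 16.9%/12 = 1.40833% = 0.0140833.
At €836.56/mo: n = ⌈−ln(1 − rB₀/P)/ln(1+r)⌉ = 26 payments (last €831.90); total interest = total paid − €18,104.43 = €3,641.47.
At €911.56/mo: 24 payments (last €421.47); total interest €3,282.92.
Interest saved = €3,641.47 − €3,282.92 = €358.55.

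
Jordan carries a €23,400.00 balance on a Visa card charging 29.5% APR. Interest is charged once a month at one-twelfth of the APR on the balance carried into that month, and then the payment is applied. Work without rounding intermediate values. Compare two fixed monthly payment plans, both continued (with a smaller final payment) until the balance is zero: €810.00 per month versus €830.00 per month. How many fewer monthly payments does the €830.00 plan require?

2 fewer payments

Monthly rate r = 29.5%/12 = 2.45833% = 0.0245833.
At €810.00/mo: n = ⌈−ln(1 − rB₀/P)/ln(1+r)⌉ = 51 payments (last €807.56); total interest = total paid − €23,400.00 = €17,907.56.
At €830.00/mo: 49 payments (last €529.12); total interest €16,969.12.
Payments saved = 51 − 49 = 2.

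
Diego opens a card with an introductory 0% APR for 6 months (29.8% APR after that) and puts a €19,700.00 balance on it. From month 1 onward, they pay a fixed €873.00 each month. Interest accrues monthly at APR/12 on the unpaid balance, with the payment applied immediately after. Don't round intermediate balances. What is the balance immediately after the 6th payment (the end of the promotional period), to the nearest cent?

Promo months 1–6 at r₀ = 0%/12 = 0; months 7+ at r₁ = 29.8%/12 = 0.0248333.
After month 6 (no interest yet): B = €19,700.00 − 6·€873.00 = €14,462.00.

€14,462.00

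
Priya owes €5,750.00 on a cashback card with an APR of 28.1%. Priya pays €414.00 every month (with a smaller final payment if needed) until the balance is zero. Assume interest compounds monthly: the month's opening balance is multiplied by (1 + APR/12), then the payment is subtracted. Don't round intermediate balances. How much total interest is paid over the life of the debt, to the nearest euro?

€1,286

Monthly rate r = 28.1%/12 = 2.34167% = 0.0234167.
Payoff takes n = ⌈−ln(1 − rB₀/P)/ln(1+r)⌉ = ⌈16.995⌉ = 17 payments; the last is €412.08.
Total paid = 16·€414.00 + €412.08 = €7,036.08.
Total interest = total paid − principal = €7,036.08 − €5,750.00 = €1,286.08.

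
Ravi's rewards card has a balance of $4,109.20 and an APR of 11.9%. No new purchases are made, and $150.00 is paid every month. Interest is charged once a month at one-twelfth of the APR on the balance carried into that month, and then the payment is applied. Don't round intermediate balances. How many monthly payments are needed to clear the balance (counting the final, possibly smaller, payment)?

33 months

Monthly rate r = 11.9%/12 = 0.991667% = 0.00991667.
Recurrence: B ← B·(1+r) − $150.00.
Month 1: interest $40.75; balance after payment $3,999.95.
Month 2: interest $39.67; balance after payment $3,889.62.
Closed form: n = −ln(1 − rB₀/P)/ln(1+r) = −ln(0.72834)/ln(1.00992) ≈ 32.124, so the balance reaches zero during payment 33.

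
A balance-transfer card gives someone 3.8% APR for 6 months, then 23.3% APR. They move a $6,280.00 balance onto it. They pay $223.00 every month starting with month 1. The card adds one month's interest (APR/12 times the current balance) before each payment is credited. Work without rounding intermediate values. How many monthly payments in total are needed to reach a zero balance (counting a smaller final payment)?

Promo months 1–6 at r₀ = 3.8%/12 = 0.00316667; months 7+ at r₁ = 23.3%/12 = 0.0194167.
After month 6: iterate B ← B·(1+r₀) − $223.00 for 6 months → $5,051.63.
Then at r₁ with $223.00/mo: n₂ = −ln(1 − r₁·B/P)/ln(1+r₁) ≈ 30.14 → 31 more payments.

37 months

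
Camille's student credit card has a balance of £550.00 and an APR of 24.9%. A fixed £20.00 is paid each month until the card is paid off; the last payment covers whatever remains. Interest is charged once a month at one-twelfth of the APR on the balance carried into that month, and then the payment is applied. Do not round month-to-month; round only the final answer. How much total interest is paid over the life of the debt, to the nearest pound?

£273

Monthly rate r = 24.9%/12 = 2.075% = 0.02075.
Payoff takes n = ⌈−ln(1 − rB₀/P)/ln(1+r)⌉ = ⌈41.165⌉ = 42 payments; the last is £3.32.
Total paid = 41·£20.00 + £3.32 = £823.32.
Total interest = total paid − principal = £823.32 − £550.00 = £273.32.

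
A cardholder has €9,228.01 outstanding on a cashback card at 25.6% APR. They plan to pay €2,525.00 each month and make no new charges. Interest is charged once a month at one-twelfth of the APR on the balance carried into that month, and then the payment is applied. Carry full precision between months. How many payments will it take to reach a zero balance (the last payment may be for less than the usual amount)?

4 payments

Monthly rate r = 25.6%/12 = 2.13333% = 0.0213333.
Recurrence: B ← B·(1+r) − €2,525.00.
Month 1: interest €196.86; balance after payment €6,899.87.
Month 2: interest €147.20; balance after payment €4,522.07.
Month 3: interest €96.47; balance after payment €2,093.54.
Month 4: interest €44.66; balance after payment €0.00.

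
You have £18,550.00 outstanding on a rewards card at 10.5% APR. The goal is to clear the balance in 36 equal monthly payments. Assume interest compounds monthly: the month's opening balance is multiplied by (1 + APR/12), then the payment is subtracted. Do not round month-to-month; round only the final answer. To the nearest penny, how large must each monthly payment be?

£602.92

Monthly rate r = 10.5%/12 = 0.875% = 0.00875.
Level-payment amortization: P = B₀·r / (1 − (1+r)^(−n)) = 18550.00·0.00875 / (1 − 1.00875^(−36)).
Denominator 1 − (1+r)^(−36) = 0.269210529.
P = 162.313 / 0.269210529 ≈ 602.92.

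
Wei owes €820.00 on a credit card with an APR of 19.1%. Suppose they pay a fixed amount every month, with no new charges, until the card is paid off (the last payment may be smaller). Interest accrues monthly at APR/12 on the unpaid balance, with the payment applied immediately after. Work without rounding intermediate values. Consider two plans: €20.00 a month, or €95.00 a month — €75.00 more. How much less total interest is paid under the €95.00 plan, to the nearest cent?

Monthly rate r = 19.1%/12 = 1.59167% = 0.0159167.
At €20.00/mo: n = ⌈−ln(1 − rB₀/P)/ln(1+r)⌉ = 67 payments (last €19.01); total interest = total paid − €820.00 = €519.01.
At €95.00/mo: 10 payments (last €34.26); total interest €69.26.
Interest saved = €519.01 − €69.26 = €449.75.

€449.75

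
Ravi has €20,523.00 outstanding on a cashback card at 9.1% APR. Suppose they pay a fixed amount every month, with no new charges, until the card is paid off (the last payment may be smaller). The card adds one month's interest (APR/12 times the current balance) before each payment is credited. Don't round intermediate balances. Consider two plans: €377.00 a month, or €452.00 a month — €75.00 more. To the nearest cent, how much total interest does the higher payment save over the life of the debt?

Monthly rate r = 9.1%/12 = 0.758333% = 0.00758333.
At €377.00/mo: n = ⌈−ln(1 − rB₀/P)/ln(1+r)⌉ = 71 payments (last €179.57); total interest = total paid − €20,523.00 = €6,046.57.
At €452.00/mo: 56 payments (last €393.45); total interest €4,730.45.
Interest saved = €6,046.57 − €4,730.45 = €1,316.12.

€1,316.12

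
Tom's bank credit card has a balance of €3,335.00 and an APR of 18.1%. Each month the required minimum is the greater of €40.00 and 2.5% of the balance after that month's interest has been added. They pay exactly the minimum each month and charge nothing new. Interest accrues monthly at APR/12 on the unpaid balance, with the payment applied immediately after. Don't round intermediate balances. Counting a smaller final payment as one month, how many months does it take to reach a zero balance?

133 months

Monthly rate r = 18.1%/12 = 1.50833% = 0.0150833.
While 2.5% of the post-interest balance exceeds €40.00, each month B ← (B·(1+r))·(1 − 0.025), i.e. B shrinks by the factor (1+r)·0.975 = 0.98971.
This holds for months 1–73. Entering month 74 the balance is €1,566.96; 2.5% of the post-interest balance is now below €40.00, so the flat €40.00 minimum applies from here.
From month 74 a fixed €40.00 at rate r clears €1,566.96 in 60 more payments. Total: 73 + 60 = 133 months.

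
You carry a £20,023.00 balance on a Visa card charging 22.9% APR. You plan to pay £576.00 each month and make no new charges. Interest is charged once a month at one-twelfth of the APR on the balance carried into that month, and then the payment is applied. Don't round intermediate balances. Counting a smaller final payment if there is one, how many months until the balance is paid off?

58 months

Monthly rate r = 22.9%/12 = 1.90833% = 0.0190833.
Recurrence: B ← B·(1+r) − £576.00.
Month 1: interest £382.11; balance after payment £19,829.11.
Month 2: interest £378.41; balance after payment £19,631.51.
Closed form: n = −ln(1 − rB₀/P)/ln(1+r) = −ln(0.33662)/ln(1.01908) ≈ 57.597, so the balance reaches zero during payment 58.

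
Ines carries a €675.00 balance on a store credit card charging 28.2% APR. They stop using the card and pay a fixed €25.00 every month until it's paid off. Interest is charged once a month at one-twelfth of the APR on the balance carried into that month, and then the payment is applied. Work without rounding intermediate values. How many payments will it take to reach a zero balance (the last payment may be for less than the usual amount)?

44 payments

Monthly rate r = 28.2%/12 = 2.35% = 0.0235.
Recurrence: B ← B·(1+r) − €25.00.
Month 1: interest €15.86; balance after payment €665.86.
Month 2: interest €15.65; balance after payment €656.51.
Closed form: n = −ln(1 − rB₀/P)/ln(1+r) = −ln(0.3655)/ln(1.0235) ≈ 43.331, so the balance reaches zero during payment 44.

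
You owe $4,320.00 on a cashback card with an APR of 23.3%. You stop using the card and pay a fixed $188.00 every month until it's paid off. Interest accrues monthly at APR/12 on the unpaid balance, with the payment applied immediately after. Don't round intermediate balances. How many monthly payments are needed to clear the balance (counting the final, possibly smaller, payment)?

31 payments

Monthly rate r = 23.3%/12 = 1.94167% = 0.0194167.
Recurrence: B ← B·(1+r) − $188.00.
Month 1: interest $83.88; balance after payment $4,215.88.
Month 2: interest $81.86; balance after payment $4,109.74.
Closed form: n = −ln(1 − rB₀/P)/ln(1+r) = −ln(0.55383)/ln(1.01942) ≈ 30.727, so the balance reaches zero during payment 31.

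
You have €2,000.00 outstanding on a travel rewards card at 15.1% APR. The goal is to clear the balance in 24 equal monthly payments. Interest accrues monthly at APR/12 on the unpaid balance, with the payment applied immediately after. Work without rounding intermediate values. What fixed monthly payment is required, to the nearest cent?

Monthly rate r = 15.1%/12 = 1.25833% = 0.0125833.
Level-payment amortization: P = B₀·r / (1 − (1+r)^(−n)) = 2000.00·0.0125833 / (1 − 1.01258^(−24)).
Denominator 1 − (1+r)^(−24) = 0.259267492.
P = 25.1667 / 0.259267492 ≈ 97.07.

€97.07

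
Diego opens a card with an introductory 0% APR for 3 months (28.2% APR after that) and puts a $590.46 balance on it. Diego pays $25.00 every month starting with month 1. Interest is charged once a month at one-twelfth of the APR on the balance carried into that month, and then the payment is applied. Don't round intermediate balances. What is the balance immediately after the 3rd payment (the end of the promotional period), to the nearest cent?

$515.46

Promo months 1–3 at r₀ = 0%/12 = 0; months 4+ at r₁ = 28.2%/12 = 0.0235.
After month 3 (no interest yet): B = $590.46 − 3·$25.00 = $515.46.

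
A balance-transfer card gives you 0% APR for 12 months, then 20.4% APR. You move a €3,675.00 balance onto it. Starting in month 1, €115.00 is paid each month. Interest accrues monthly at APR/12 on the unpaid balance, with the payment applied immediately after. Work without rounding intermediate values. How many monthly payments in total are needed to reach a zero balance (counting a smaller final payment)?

37 months

Promo months 1–12 at r₀ = 0%/12 = 0; months 13+ at r₁ = 20.4%/12 = 0.017.
After month 12 (no interest yet): B = €3,675.00 − 12·€115.00 = €2,295.00.
Then at r₁ with €115.00/mo: n₂ = −ln(1 − r₁·B/P)/ln(1+r₁) ≈ 24.58 → 25 more payments.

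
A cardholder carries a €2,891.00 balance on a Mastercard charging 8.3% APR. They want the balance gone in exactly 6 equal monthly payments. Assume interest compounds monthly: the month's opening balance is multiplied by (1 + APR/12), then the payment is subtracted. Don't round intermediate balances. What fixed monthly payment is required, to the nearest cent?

Monthly rate r = 8.3%/12 = 0.691667% = 0.00691667.
Level-payment amortization: P = B₀·r / (1 − (1+r)^(−n)) = 2891.00·0.00691667 / (1 − 1.00692^(−6)).
Denominator 1 − (1+r)^(−6) = 0.0405135999.
P = 19.9961 / 0.0405135999 ≈ 493.56.

€493.56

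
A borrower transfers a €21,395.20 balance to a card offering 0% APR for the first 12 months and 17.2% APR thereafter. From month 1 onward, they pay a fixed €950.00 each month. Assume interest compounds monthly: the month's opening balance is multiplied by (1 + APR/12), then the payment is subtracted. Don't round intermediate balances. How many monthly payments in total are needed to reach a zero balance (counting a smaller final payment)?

24 months

Promo months 1–12 at r₀ = 0%/12 = 0; months 13+ at r₁ = 17.2%/12 = 0.0143333.
After month 12 (no interest yet): B = €21,395.20 − 12·€950.00 = €9,995.20.
Then at r₁ with €950.00/mo: n₂ = −ln(1 − r₁·B/P)/ln(1+r₁) ≈ 11.49 → 12 more payments.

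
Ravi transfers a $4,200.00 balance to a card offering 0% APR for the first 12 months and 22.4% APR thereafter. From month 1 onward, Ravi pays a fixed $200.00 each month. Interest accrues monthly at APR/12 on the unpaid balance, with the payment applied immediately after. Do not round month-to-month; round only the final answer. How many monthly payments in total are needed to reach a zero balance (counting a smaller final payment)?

Promo months 1–12 at r₀ = 0%/12 = 0; months 13+ at r₁ = 22.4%/12 = 0.0186667.
After month 12 (no interest yet): B = $4,200.00 − 12·$200.00 = $1,800.00.
Then at r₁ with $200.00/mo: n₂ = −ln(1 − r₁·B/P)/ln(1+r₁) ≈ 9.94 → 10 more payments.

22 payments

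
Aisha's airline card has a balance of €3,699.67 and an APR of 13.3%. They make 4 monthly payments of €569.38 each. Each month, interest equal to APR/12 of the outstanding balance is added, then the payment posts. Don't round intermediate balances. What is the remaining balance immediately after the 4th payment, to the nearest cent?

Monthly rate r = 13.3%/12 = 1.10833% = 0.0110833.
Each month: B ← B·(1+r) − €569.38.
Month 1: interest €41.00; balance after payment €3,171.29.
Month 2: interest €35.15; balance after payment €2,637.06.
Month 3: interest €29.23; balance after payment €2,096.91.
Month 4: interest €23.24; balance after payment €1,550.77.

€1,550.77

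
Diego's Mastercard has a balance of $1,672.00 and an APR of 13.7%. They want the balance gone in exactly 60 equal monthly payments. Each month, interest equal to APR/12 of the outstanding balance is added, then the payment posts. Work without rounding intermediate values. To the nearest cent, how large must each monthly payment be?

Monthly rate r = 13.7%/12 = 1.14167% = 0.0114167.
Level-payment amortization: P = B₀·r / (1 − (1+r)^(−n)) = 1672.00·0.0114167 / (1 − 1.01142^(−60)).
Denominator 1 − (1+r)^(−60) = 0.493949747.
P = 19.0887 / 0.493949747 ≈ 38.64.

$38.64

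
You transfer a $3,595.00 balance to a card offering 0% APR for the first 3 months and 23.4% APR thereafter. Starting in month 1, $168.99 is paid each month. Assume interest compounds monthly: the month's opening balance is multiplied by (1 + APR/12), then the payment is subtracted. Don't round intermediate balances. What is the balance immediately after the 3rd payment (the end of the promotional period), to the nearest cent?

$3,088.03

Promo months 1–3 at r₀ = 0%/12 = 0; months 4+ at r₁ = 23.4%/12 = 0.0195.
After month 3 (no interest yet): B = $3,595.00 − 3·$168.99 = $3,088.03.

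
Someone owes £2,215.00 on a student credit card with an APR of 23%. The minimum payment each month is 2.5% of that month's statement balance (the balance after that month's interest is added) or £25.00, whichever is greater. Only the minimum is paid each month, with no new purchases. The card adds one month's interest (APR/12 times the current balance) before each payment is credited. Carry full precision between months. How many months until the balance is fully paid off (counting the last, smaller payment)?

Monthly rate r = 23%/12 = 1.91667% = 0.0191667.
While 2.5% of the post-interest balance exceeds £25.00, each month B ← (B·(1+r))·(1 − 0.025), i.e. B shrinks by the factor (1+r)·0.975 = 0.99369.
This holds for months 1–129. Entering month 130 the balance is £978.59; 2.5% of the post-interest balance is now below £25.00, so the flat £25.00 minimum applies from here.
From month 130 a fixed £25.00 at rate r clears £978.59 in 74 more payments. Total: 129 + 74 = 203 months.

203 months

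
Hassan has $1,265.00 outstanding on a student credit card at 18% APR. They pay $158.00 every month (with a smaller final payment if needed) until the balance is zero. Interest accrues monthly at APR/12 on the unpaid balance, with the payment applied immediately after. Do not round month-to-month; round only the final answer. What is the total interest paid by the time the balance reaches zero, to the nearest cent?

Monthly rate r = 18%/12 = 1.5% = 0.015.
Payoff takes n = ⌈−ln(1 − rB₀/P)/ln(1+r)⌉ = ⌈8.593⌉ = 9 payments; the last is $94.01.
Total paid = 8·$158.00 + $94.01 = $1,358.01.
Total interest = total paid − principal = $1,358.01 − $1,265.00 = $93.01.

$93.01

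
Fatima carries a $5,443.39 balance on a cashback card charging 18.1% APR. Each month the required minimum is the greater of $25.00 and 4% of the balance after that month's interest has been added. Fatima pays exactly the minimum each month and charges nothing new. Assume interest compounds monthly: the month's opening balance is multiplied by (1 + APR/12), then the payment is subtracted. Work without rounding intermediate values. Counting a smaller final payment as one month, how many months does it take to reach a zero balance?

Monthly rate r = 18.1%/12 = 1.50833% = 0.0150833.
While 4% of the post-interest balance exceeds $25.00, each month B ← (B·(1+r))·(1 − 0.04), i.e. B shrinks by the factor (1+r)·0.96 = 0.97448.
This holds for months 1–85. Entering month 86 the balance is $604.74; 4% of the post-interest balance is now below $25.00, so the flat $25.00 minimum applies from here.
From month 86 a fixed $25.00 at rate r clears $604.74 in 31 more payments. Total: 85 + 31 = 116 months.

116 months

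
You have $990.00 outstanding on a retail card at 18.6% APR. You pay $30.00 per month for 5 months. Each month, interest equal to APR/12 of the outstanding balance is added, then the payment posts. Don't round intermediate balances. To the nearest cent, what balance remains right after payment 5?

$914.42

Monthly rate r = 18.6%/12 = 1.55% = 0.0155.
Each month: B ← B·(1+r) − $30.00.
Month 1: interest $15.35; balance after payment $975.35.
Month 2: interest $15.12; balance after payment $960.46.
Month 3: interest $14.89; balance after payment $945.35.
Month 4: interest $14.65; balance after payment $930.00.
Month 5: interest $14.42; balance after payment $914.42.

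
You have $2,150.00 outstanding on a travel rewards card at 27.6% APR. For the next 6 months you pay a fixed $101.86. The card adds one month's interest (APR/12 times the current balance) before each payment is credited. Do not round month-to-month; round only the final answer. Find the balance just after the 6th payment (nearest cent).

Monthly rate r = 27.6%/12 = 2.3% = 0.023.
Each month: B ← B·(1+r) − $101.86.
Month 1: interest $49.45; balance after payment $2,097.59.
Month 2: interest $48.24; balance after payment $2,043.97.
Month 3: interest $47.01; balance after payment $1,989.13.
Month 4: interest $45.75; balance after payment $1,933.02.
Month 5: interest $44.46; balance after payment $1,875.62.
Month 6: interest $43.14; balance after payment $1,816.89.

$1,816.89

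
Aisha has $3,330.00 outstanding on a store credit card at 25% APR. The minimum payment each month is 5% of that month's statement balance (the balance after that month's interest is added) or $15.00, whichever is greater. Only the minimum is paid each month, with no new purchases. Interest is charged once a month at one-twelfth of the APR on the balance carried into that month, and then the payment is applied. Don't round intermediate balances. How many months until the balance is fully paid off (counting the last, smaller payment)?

Monthly rate r = 25%/12 = 2.08333% = 0.0208333.
While 5% of the post-interest balance exceeds $15.00, each month B ← (B·(1+r))·(1 − 0.05), i.e. B shrinks by the factor (1+r)·0.95 = 0.96979.
This holds for months 1–80. Entering month 81 the balance is $286.23; 5% of the post-interest balance is now below $15.00, so the flat $15.00 minimum applies from here.
From month 81 a fixed $15.00 at rate r clears $286.23 in 25 more payments. Total: 80 + 25 = 105 months.

105 months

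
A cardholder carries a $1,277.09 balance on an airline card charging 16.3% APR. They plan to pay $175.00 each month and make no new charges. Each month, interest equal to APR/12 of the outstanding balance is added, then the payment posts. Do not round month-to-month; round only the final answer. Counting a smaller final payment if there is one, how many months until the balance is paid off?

Monthly rate r = 16.3%/12 = 1.35833% = 0.0135833.
Recurrence: B ← B·(1+r) − $175.00.
Month 1: interest $17.35; balance after payment $1,119.44.
Month 2: interest $15.21; balance after payment $959.64.
Closed form: n = −ln(1 − rB₀/P)/ln(1+r) = −ln(0.90087)/ln(1.01358) ≈ 7.737, so the balance reaches zero during payment 8.

8 months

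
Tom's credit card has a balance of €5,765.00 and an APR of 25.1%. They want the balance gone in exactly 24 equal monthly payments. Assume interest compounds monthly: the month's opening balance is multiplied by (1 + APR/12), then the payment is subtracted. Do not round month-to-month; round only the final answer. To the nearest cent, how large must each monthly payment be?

Monthly rate r = 25.1%/12 = 2.09167% = 0.0209167.
Level-payment amortization: P = B₀·r / (1 − (1+r)^(−n)) = 5765.00·0.0209167 / (1 − 1.02092^(−24)).
Denominator 1 − (1+r)^(−24) = 0.391538718.
P = 120.585 / 0.391538718 ≈ 307.98.

€307.98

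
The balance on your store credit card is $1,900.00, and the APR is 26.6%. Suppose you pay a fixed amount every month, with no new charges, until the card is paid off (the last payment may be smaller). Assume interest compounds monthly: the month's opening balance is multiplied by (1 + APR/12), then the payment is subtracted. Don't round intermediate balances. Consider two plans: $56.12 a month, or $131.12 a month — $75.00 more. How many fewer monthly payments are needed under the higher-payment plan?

Monthly rate r = 26.6%/12 = 2.21667% = 0.0221667.
At $56.12/mo: n = ⌈−ln(1 − rB₀/P)/ln(1+r)⌉ = 64 payments (last $17.92); total interest = total paid − $1,900.00 = $1,653.48.
At $131.12/mo: 18 payments (last $88.36); total interest $417.40.
Payments saved = 64 − 18 = 46.

46 fewer payments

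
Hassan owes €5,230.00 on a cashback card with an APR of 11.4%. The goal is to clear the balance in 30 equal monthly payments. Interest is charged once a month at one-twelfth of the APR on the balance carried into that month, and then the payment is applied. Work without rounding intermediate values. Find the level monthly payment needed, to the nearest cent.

Monthly rate r = 11.4%/12 = 0.95% = 0.0095.
Level-payment amortization: P = B₀·r / (1 − (1+r)^(−n)) = 5230.00·0.0095 / (1 − 1.0095^(−30)).
Denominator 1 − (1+r)^(−30) = 0.246973428.
P = 49.685 / 0.246973428 ≈ 201.18.

€201.18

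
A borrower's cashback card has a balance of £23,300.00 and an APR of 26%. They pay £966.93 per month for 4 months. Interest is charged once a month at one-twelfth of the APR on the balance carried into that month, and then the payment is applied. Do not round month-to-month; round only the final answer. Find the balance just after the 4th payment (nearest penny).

Monthly rate r = 26%/12 = 2.16667% = 0.0216667.
Each month: B ← B·(1+r) − £966.93.
Month 1: interest £504.83; balance after payment £22,837.90.
Month 2: interest £494.82; balance after payment £22,365.79.
Month 3: interest £484.59; balance after payment £21,883.46.
Month 4: interest £474.14; balance after payment £21,390.67.

£21,390.67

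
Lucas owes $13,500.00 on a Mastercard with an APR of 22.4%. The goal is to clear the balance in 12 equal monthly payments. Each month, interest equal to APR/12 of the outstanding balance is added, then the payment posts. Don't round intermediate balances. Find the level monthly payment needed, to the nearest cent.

Monthly rate r = 22.4%/12 = 1.86667% = 0.0186667.
Level-payment amortization: P = B₀·r / (1 − (1+r)^(−n)) = 13500.00·0.0186667 / (1 − 1.01867^(−12)).
Denominator 1 − (1+r)^(−12) = 0.199032568.
P = 252 / 0.199032568 ≈ 1266.12.

$1,266.12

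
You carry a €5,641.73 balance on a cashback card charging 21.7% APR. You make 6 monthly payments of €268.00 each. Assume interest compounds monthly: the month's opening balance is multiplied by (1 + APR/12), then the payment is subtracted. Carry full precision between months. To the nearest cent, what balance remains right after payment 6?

Monthly rate r = 21.7%/12 = 1.80833% = 0.0180833.
Each month: B ← B·(1+r) − €268.00.
Month 1: interest €102.02; balance after payment €5,475.75.
Month 2: interest €99.02; balance after payment €5,306.77.
Month 3: interest €95.96; balance after payment €5,134.74.
Month 4: interest €92.85; balance after payment €4,959.59.
Month 5: interest €89.69; balance after payment €4,781.27.
Month 6: interest €86.46; balance after payment €4,599.74.

€4,599.74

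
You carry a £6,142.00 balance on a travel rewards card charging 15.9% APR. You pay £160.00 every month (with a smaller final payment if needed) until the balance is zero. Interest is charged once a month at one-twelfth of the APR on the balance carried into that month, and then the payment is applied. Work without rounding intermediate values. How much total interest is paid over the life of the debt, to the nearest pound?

Monthly rate r = 15.9%/12 = 1.325% = 0.01325.
Payoff takes n = ⌈−ln(1 − rB₀/P)/ln(1+r)⌉ = ⌈53.982⌉ = 54 payments; the last is £157.17.
Total paid = 53·£160.00 + £157.17 = £8,637.17.
Total interest = total paid − principal = £8,637.17 − £6,142.00 = £2,495.17.

£2,495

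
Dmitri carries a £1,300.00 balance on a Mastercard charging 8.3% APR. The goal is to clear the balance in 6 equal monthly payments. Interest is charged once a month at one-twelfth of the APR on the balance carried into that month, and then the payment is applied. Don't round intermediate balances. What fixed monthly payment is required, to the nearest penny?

Monthly rate r = 8.3%/12 = 0.691667% = 0.00691667.
Level-payment amortization: P = B₀·r / (1 − (1+r)^(−n)) = 1300.00·0.00691667 / (1 − 1.00692^(−6)).
Denominator 1 − (1+r)^(−6) = 0.0405135999.
P = 8.99167 / 0.0405135999 ≈ 221.94.

£221.94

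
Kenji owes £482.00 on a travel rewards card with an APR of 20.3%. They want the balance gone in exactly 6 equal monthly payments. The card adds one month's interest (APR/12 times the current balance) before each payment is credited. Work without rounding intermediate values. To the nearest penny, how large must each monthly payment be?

£85.16

Monthly rate r = 20.3%/12 = 1.69167% = 0.0169167.
Level-payment amortization: P = B₀·r / (1 − (1+r)^(−n)) = 482.00·0.0169167 / (1 − 1.01692^(−6)).
Denominator 1 − (1+r)^(−6) = 0.0957514758.
P = 8.15383 / 0.0957514758 ≈ 85.16.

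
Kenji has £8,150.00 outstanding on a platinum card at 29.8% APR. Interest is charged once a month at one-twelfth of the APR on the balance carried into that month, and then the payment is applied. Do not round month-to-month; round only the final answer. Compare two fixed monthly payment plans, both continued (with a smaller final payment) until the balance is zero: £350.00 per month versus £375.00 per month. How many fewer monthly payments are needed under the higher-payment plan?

Monthly rate r = 29.8%/12 = 2.48333% = 0.0248333.
At £350.00/mo: n = ⌈−ln(1 − rB₀/P)/ln(1+r)⌉ = 36 payments (last £69.46); total interest = total paid − £8,150.00 = £4,169.46.
At £375.00/mo: 32 payments (last £237.58); total interest £3,712.58.
Payments saved = 36 − 32 = 4.

4 fewer payments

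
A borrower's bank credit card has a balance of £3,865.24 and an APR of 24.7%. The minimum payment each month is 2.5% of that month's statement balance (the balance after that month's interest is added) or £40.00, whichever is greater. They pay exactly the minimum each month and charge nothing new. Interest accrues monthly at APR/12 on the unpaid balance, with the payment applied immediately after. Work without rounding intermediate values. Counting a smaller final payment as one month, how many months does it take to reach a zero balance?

Monthly rate r = 24.7%/12 = 2.05833% = 0.0205833.
While 2.5% of the post-interest balance exceeds £40.00, each month B ← (B·(1+r))·(1 − 0.025), i.e. B shrinks by the factor (1+r)·0.975 = 0.99507.
This holds for months 1–183. Entering month 184 the balance is £1,564.20; 2.5% of the post-interest balance is now below £40.00, so the flat £40.00 minimum applies from here.
From month 184 a fixed £40.00 at rate r clears £1,564.20 in 81 more payments. Total: 183 + 81 = 264 months.

264 months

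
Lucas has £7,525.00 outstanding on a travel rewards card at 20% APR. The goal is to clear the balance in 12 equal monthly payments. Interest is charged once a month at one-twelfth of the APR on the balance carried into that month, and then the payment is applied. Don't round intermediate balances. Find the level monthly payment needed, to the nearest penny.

Monthly rate r = 20%/12 = 1.66667% = 0.0166667.
Level-payment amortization: P = B₀·r / (1 − (1+r)^(−n)) = 7525.00·0.0166667 / (1 − 1.01667^(−12)).
Denominator 1 − (1+r)^(−12) = 0.179918557.
P = 125.417 / 0.179918557 ≈ 697.07.

£697.07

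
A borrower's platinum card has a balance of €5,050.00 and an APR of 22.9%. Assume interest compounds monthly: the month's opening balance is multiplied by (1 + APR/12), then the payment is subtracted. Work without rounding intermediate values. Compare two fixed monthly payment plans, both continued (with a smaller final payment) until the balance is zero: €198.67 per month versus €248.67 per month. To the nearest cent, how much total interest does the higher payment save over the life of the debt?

€526.30

Monthly rate r = 22.9%/12 = 1.90833% = 0.0190833.
At €198.67/mo: n = ⌈−ln(1 − rB₀/P)/ln(1+r)⌉ = 36 payments (last €22.47); total interest = total paid − €5,050.00 = €1,925.92.
At €248.67/mo: 26 payments (last €232.87); total interest €1,399.62.
Interest saved = €1,925.92 − €1,399.62 = €526.30.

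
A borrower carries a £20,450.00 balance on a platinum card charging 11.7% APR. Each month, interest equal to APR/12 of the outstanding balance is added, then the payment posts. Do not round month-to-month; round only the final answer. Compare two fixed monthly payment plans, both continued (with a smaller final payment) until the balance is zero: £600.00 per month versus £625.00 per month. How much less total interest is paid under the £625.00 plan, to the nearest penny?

£228.96

Monthly rate r = 11.7%/12 = 0.975% = 0.00975.
At £600.00/mo: n = ⌈−ln(1 − rB₀/P)/ln(1+r)⌉ = 42 payments (last £379.20); total interest = total paid − £20,450.00 = £4,529.20.
At £625.00/mo: 40 payments (last £375.24); total interest £4,300.24.
Interest saved = £4,529.20 − £4,300.24 = £228.96.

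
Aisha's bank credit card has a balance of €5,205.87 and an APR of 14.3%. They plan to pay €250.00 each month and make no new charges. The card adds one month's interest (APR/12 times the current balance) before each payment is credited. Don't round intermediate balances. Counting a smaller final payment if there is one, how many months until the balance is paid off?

25 payments

Monthly rate r = 14.3%/12 = 1.19167% = 0.0119167.
Recurrence: B ← B·(1+r) − €250.00.
Month 1: interest €62.04; balance after payment €5,017.91.
Month 2: interest €59.80; balance after payment €4,827.70.
Closed form: n = −ln(1 − rB₀/P)/ln(1+r) = −ln(0.75185)/ln(1.01192) ≈ 24.076, so the balance reaches zero during payment 25.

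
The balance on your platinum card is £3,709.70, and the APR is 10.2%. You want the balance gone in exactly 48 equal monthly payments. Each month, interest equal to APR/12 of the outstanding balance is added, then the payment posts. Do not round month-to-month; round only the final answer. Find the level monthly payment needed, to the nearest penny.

£94.44

Monthly rate r = 10.2%/12 = 0.85% = 0.0085.
Level-payment amortization: P = B₀·r / (1 − (1+r)^(−n)) = 3709.70·0.0085 / (1 − 1.0085^(−48)).
Denominator 1 − (1+r)^(−48) = 0.333873551.
P = 31.5324 / 0.333873551 ≈ 94.44.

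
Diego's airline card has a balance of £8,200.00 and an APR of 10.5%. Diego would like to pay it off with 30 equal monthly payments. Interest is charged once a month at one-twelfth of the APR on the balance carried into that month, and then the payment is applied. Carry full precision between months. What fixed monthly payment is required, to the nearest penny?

£311.96

Monthly rate r = 10.5%/12 = 0.875% = 0.00875.
Level-payment amortization: P = B₀·r / (1 − (1+r)^(−n)) = 8200.00·0.00875 / (1 − 1.00875^(−30)).
Denominator 1 − (1+r)^(−30) = 0.22999496.
P = 71.75 / 0.22999496 ≈ 311.96.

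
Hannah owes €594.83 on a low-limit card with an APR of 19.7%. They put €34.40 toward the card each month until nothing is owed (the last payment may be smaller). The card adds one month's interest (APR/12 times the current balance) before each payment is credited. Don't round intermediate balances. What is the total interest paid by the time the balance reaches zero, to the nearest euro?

Monthly rate r = 19.7%/12 = 1.64167% = 0.0164167.
Payoff takes n = ⌈−ln(1 − rB₀/P)/ln(1+r)⌉ = ⌈20.505⌉ = 21 payments; the last is €17.45.
Total paid = 20·€34.40 + €17.45 = €705.45.
Total interest = total paid − principal = €705.45 − €594.83 = €110.62.

€111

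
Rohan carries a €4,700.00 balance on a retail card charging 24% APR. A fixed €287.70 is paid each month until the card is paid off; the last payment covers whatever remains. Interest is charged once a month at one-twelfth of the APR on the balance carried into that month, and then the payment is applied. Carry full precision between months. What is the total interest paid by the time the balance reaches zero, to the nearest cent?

Monthly rate r = 24%/12 = 2% = 0.02.
Payoff takes n = ⌈−ln(1 − rB₀/P)/ln(1+r)⌉ = ⌈19.978⌉ = 20 payments; the last is €281.30.
Total paid = 19·€287.70 + €281.30 = €5,747.60.
Total interest = total paid − principal = €5,747.60 − €4,700.00 = €1,047.60.

€1,047.60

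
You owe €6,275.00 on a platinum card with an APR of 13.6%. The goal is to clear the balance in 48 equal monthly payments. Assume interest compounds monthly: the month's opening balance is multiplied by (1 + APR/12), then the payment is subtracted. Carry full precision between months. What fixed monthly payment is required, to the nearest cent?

Monthly rate r = 13.6%/12 = 1.13333% = 0.0113333.
Level-payment amortization: P = B₀·r / (1 − (1+r)^(−n)) = 6275.00·0.0113333 / (1 − 1.01133^(−48)).
Denominator 1 − (1+r)^(−48) = 0.417799523.
P = 71.1167 / 0.417799523 ≈ 170.22.

€170.22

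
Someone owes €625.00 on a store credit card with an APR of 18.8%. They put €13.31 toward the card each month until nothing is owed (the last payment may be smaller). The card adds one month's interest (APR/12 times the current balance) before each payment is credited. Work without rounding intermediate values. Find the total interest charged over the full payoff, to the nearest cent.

Monthly rate r = 18.8%/12 = 1.56667% = 0.0156667.
Payoff takes n = ⌈−ln(1 − rB₀/P)/ln(1+r)⌉ = ⌈85.591⌉ = 86 payments; the last is €7.89.
Total paid = 85·€13.31 + €7.89 = €1,139.24.
Total interest = total paid − principal = €1,139.24 − €625.00 = €514.24.

€514.24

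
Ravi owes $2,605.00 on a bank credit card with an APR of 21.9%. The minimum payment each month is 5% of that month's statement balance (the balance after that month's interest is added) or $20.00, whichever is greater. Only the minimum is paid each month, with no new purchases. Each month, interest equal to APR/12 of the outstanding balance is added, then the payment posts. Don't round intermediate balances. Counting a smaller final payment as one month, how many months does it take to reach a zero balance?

Monthly rate r = 21.9%/12 = 1.825% = 0.01825.
While 5% of the post-interest balance exceeds $20.00, each month B ← (B·(1+r))·(1 − 0.05), i.e. B shrinks by the factor (1+r)·0.95 = 0.96734.
This holds for months 1–57. Entering month 58 the balance is $392.42; 5% of the post-interest balance is now below $20.00, so the flat $20.00 minimum applies from here.
From month 58 a fixed $20.00 at rate r clears $392.42 in 25 more payments. Total: 57 + 25 = 82 months.

82 months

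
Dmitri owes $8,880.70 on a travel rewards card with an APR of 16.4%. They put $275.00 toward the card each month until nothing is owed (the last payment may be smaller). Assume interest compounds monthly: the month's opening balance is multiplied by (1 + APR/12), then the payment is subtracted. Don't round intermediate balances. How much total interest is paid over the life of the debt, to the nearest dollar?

$2,915

Monthly rate r = 16.4%/12 = 1.36667% = 0.0136667.
Payoff takes n = ⌈−ln(1 − rB₀/P)/ln(1+r)⌉ = ⌈42.892⌉ = 43 payments; the last is $245.48.
Total paid = 42·$275.00 + $245.48 = $11,795.48.
Total interest = total paid − principal = $11,795.48 − $8,880.70 = $2,914.78.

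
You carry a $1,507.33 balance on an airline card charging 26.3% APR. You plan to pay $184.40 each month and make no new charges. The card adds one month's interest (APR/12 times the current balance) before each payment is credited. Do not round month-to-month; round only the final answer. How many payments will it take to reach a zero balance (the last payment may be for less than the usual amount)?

Monthly rate r = 26.3%/12 = 2.19167% = 0.0219167.
Recurrence: B ← B·(1+r) − $184.40.
Month 1: interest $33.04; balance after payment $1,355.97.
Month 2: interest $29.72; balance after payment $1,201.28.
Closed form: n = −ln(1 − rB₀/P)/ln(1+r) = −ln(0.82085)/ln(1.02192) ≈ 9.106, so the balance reaches zero during payment 10.

10 months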